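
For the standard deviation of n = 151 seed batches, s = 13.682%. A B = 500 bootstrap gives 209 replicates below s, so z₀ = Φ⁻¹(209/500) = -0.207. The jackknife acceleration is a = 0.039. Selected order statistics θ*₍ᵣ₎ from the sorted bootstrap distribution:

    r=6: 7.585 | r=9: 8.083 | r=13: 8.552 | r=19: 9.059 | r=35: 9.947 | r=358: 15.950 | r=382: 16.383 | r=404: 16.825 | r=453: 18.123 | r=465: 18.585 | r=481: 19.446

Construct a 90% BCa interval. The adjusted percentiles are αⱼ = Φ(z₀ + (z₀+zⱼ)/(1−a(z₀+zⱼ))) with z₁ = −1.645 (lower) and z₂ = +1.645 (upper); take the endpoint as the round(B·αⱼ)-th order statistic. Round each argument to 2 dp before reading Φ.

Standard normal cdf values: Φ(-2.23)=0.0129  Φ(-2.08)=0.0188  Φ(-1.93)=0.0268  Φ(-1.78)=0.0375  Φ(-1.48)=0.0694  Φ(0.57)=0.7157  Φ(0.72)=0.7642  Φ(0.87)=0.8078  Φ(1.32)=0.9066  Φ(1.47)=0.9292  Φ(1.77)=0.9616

Lower: z₀ + z₁ = -0.207 + (-1.645) = -1.852; 1 − a(z₀+z₁) = 1 − (0.039)(-1.852) = 1.0722; argument = -0.207 + (-1.852)/1.0722 = -1.9342 → -1.93.
α₁ = Φ(-1.93) = 0.0268; rank = round(500 × 0.0268) = 13; θ*₍13₎ = 8.552.
Upper: z₀ + z₂ = 1.438; 1 − a(z₀+z₂) = 0.9439; argument = 1.3164 → 1.32; α₂ = 0.9066; rank = 453; θ*₍453₎ = 18.123.

(8.552, 18.123)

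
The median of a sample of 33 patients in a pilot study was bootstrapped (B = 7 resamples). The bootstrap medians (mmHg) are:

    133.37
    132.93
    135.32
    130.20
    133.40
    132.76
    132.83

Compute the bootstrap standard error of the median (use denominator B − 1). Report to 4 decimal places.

Bootstrap SE is the standard deviation of the 7 replicate medians.
Mean of replicates: (133.37 + 132.93 + 135.32 + 130.20 + 133.40 + 132.76 + 132.83) / 7 = 930.81000 / 7 = 132.97286
Sum of squared deviations: (+0.39714)² + (−0.04286)² + (+2.34714)² + (−2.77286)² + (+0.42714)² + (−0.21286)² + (−0.14286)² = 13.60554
Variance = 13.60554 / 6 = 2.26759
SE* = √2.26759

SE* = 1.5059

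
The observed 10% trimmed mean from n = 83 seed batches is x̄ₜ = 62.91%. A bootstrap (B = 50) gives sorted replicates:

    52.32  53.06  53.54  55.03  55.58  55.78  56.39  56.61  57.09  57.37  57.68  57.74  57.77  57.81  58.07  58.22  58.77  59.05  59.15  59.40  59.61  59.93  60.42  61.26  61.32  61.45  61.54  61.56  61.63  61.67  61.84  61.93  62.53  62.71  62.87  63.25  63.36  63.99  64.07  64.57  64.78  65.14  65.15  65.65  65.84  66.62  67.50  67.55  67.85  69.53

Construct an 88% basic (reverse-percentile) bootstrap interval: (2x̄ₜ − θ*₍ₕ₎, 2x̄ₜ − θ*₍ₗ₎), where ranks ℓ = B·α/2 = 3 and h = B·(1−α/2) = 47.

Percentile endpoints at ranks 3 and 47: θ*₍3₎ = 53.54, θ*₍47₎ = 67.50.
Basic interval reflects these around x̄ₜ:
  lower = 2 × 62.91 − 67.50 = 58.32
  upper = 2 × 62.91 − 53.54 = 72.28

(58.32, 72.28)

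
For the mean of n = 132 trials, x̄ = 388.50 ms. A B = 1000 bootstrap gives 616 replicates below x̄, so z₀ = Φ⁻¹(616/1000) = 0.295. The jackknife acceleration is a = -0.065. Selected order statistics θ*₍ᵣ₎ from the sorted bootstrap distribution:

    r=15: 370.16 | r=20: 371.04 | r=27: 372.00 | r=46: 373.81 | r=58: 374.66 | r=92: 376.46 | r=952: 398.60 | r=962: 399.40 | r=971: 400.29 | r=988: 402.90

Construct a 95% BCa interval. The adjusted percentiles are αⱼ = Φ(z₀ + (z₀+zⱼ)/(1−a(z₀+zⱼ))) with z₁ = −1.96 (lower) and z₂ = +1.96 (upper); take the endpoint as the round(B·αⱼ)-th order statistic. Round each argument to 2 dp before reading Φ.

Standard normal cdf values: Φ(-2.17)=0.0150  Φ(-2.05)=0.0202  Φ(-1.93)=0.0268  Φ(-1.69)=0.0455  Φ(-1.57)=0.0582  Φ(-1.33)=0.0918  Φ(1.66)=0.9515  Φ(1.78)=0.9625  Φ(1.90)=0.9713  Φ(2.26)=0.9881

Lower: z₀ + z₁ = 0.295 + (-1.960) = -1.665; 1 − a(z₀+z₁) = 1 − (-0.065)(-1.665) = 0.8918; argument = 0.295 + (-1.665)/0.8918 = -1.5721 → -1.57.
α₁ = Φ(-1.57) = 0.0582; rank = round(1000 × 0.0582) = 58; θ*₍58₎ = 374.66.
Upper: z₀ + z₂ = 2.255; 1 − a(z₀+z₂) = 1.1466; argument = 2.2617 → 2.26; α₂ = 0.9881; rank = 988; θ*₍988₎ = 402.90.

(374.66, 402.90)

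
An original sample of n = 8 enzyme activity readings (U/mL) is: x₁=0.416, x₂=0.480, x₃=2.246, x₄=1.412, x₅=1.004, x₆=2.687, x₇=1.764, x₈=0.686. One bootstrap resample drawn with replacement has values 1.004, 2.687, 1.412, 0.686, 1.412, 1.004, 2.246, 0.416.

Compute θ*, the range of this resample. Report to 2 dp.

θ* = 2.27

Range = 2.687 − 0.416 = 2.27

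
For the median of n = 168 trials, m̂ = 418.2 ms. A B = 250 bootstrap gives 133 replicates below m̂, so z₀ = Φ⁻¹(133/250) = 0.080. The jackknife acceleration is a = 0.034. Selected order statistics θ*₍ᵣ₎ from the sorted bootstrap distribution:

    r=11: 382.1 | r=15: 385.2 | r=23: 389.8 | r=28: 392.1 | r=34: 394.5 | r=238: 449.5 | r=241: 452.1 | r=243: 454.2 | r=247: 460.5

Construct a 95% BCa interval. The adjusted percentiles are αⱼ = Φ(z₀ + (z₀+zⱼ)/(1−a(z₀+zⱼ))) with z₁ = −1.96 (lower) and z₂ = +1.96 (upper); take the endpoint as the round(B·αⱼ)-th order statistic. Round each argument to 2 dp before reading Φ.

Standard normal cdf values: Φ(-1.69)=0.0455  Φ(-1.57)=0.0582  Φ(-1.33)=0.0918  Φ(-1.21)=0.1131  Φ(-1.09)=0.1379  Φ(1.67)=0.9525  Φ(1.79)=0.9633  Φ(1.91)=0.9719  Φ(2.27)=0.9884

(382.1, 460.5)

Lower: z₀ + z₁ = 0.080 + (-1.960) = -1.880; 1 − a(z₀+z₁) = 1 − (0.034)(-1.880) = 1.0639; argument = 0.080 + (-1.880)/1.0639 = -1.6871 → -1.69.
α₁ = Φ(-1.69) = 0.0455; rank = round(250 × 0.0455) = 11; θ*₍11₎ = 382.1.
Upper: z₀ + z₂ = 2.040; 1 − a(z₀+z₂) = 0.9306; argument = 2.2720 → 2.27; α₂ = 0.9884; rank = 247; θ*₍247₎ = 460.5.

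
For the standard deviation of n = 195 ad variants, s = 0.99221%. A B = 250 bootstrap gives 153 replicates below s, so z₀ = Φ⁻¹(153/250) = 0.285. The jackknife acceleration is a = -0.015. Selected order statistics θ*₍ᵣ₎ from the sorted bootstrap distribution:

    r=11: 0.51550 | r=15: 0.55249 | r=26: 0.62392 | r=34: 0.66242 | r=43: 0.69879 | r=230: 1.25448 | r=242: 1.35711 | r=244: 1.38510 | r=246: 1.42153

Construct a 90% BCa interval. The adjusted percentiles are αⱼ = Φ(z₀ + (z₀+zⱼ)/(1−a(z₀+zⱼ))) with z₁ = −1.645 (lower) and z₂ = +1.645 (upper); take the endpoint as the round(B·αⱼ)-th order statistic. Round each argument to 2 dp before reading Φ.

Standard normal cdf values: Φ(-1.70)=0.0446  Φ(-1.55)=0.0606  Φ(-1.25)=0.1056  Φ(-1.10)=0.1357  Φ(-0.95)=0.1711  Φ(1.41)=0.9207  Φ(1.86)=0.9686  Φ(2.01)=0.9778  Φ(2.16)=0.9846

Lower: z₀ + z₁ = 0.285 + (-1.645) = -1.360; 1 − a(z₀+z₁) = 1 − (-0.015)(-1.360) = 0.9796; argument = 0.285 + (-1.360)/0.9796 = -1.1033 → -1.10.
α₁ = Φ(-1.10) = 0.1357; rank = round(250 × 0.1357) = 34; θ*₍34₎ = 0.66242.
Upper: z₀ + z₂ = 1.930; 1 − a(z₀+z₂) = 1.0290; argument = 2.1607 → 2.16; α₂ = 0.9846; rank = 246; θ*₍246₎ = 1.42153.

(0.66242, 1.42153)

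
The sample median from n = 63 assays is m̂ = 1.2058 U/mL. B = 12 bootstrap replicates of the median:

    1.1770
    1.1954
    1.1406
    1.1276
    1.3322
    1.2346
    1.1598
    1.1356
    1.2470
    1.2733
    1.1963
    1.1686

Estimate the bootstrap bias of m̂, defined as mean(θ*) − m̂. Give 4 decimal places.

bias = −0.0068

mean(θ*) = (1.1770 + 1.1954 + 1.1406 + 1.1276 + 1.3322 + 1.2346 + 1.1598 + 1.1356 + 1.2470 + 1.2733 + 1.1963 + 1.1686) / 12 = 1.19900
bias = 1.19900 − 1.2058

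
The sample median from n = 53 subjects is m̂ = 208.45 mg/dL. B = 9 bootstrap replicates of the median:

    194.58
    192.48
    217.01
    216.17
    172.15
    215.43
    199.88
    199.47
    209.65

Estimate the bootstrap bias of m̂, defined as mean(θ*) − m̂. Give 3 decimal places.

mean(θ*) = (194.58 + 192.48 + 217.01 + 216.17 + 172.15 + 215.43 + 199.88 + 199.47 + 209.65) / 9 = 201.8689
bias = 201.8689 − 208.45

bias = −6.581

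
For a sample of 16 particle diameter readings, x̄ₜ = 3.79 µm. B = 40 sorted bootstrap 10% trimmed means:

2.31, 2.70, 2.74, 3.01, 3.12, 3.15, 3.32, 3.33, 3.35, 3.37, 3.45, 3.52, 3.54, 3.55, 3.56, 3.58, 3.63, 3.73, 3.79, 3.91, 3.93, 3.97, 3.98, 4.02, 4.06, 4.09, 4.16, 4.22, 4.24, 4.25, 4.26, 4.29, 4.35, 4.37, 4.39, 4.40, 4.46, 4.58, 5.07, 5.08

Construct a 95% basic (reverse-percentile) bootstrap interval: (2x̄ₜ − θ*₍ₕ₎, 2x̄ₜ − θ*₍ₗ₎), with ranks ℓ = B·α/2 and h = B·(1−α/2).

Percentile endpoints at ranks 1 and 39: θ*₍1₎ = 2.31, θ*₍39₎ = 5.07.
Basic interval reflects these around x̄ₜ:
  lower = 2 × 3.79 − 5.07 = 2.51
  upper = 2 × 3.79 − 2.31 = 5.27

(2.51, 5.27)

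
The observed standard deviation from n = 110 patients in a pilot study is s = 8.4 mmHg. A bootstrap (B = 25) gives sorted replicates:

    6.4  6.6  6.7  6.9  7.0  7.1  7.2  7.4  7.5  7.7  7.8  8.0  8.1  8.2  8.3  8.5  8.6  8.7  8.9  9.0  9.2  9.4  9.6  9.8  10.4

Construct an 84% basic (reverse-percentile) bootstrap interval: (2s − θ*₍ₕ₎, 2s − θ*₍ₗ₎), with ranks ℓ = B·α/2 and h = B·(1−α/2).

Percentile endpoints at ranks 2 and 23: θ*₍2₎ = 6.6, θ*₍23₎ = 9.6.
Basic interval reflects these around s:
  lower = 2 × 8.4 − 9.6 = 7.2
  upper = 2 × 8.4 − 6.6 = 10.2

(7.2, 10.2)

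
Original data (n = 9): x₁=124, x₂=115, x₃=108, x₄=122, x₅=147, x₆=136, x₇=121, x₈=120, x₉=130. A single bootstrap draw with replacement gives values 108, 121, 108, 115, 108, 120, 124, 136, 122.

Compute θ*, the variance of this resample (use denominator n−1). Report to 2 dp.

Mean = 118.0000; sum of squared deviations = 698.0000
s² = 698.0000 / 8 = 87.2500

θ* = 87.25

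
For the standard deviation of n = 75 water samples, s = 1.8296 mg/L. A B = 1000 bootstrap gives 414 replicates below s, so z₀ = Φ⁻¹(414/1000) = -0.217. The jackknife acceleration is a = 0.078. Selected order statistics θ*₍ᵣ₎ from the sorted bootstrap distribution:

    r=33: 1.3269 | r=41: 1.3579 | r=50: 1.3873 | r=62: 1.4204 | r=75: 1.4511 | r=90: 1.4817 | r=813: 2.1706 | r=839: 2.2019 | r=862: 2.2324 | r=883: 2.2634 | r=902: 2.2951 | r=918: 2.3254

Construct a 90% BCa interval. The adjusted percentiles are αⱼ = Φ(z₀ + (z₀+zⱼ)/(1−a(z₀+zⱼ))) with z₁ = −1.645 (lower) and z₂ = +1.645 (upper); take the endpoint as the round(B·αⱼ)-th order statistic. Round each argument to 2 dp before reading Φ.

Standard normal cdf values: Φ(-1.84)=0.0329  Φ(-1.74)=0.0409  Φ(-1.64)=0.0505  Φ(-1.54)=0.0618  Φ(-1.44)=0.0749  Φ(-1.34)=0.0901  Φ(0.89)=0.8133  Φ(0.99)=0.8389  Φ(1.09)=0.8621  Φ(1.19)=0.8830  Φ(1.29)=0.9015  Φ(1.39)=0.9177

(1.3269, 2.3254)

Lower: z₀ + z₁ = -0.217 + (-1.645) = -1.862; 1 − a(z₀+z₁) = 1 − (0.078)(-1.862) = 1.1452; argument = -0.217 + (-1.862)/1.1452 = -1.8429 → -1.84.
α₁ = Φ(-1.84) = 0.0329; rank = round(1000 × 0.0329) = 33; θ*₍33₎ = 1.3269.
Upper: z₀ + z₂ = 1.428; 1 − a(z₀+z₂) = 0.8886; argument = 1.3900 → 1.39; α₂ = 0.9177; rank = 918; θ*₍918₎ = 2.3254.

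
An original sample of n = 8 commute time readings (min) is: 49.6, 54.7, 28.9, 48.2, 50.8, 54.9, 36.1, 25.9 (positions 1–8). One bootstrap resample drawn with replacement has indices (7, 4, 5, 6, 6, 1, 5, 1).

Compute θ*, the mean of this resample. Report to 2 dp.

θ* = 49.36

Resample values: 36.1, 48.2, 50.8, 54.9, 54.9, 49.6, 50.8, 49.6.
Mean = (36.1 + 48.2 + 50.8 + 54.9 + 54.9 + 49.6 + 50.8 + 49.6) / 8 = 394.90 / 8 = 49.36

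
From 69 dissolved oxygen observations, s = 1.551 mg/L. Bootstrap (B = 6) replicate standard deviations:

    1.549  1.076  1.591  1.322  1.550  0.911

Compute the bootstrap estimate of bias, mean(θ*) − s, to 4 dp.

mean(θ*) = (1.549 + 1.076 + 1.591 + 1.322 + 1.550 + 0.911) / 6 = 1.33317
bias = 1.33317 − 1.551

bias = −0.2178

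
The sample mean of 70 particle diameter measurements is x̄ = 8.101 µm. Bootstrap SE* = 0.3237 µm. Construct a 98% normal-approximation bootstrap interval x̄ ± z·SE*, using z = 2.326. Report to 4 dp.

Margin = 2.326 × 0.3237 = 0.75293
Interval: 8.101 ± 0.75293

(7.3481, 8.8539)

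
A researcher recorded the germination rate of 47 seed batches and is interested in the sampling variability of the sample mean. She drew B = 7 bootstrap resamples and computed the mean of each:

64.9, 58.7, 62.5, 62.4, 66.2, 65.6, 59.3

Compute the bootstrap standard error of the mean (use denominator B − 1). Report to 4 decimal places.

SE* = 2.9755

Bootstrap SE is the standard deviation of the 7 replicate means.
Mean of replicates: (64.9 + 58.7 + 62.5 + 62.4 + 66.2 + 65.6 + 59.3) / 7 = 439.60000 / 7 = 62.80000
Sum of squared deviations: (+2.10000)² + (−4.10000)² + (−0.30000)² + (−0.40000)² + (+3.40000)² + (+2.80000)² + (−3.50000)² = 53.12000
Variance = 53.12000 / 6 = 8.85333
SE* = √8.85333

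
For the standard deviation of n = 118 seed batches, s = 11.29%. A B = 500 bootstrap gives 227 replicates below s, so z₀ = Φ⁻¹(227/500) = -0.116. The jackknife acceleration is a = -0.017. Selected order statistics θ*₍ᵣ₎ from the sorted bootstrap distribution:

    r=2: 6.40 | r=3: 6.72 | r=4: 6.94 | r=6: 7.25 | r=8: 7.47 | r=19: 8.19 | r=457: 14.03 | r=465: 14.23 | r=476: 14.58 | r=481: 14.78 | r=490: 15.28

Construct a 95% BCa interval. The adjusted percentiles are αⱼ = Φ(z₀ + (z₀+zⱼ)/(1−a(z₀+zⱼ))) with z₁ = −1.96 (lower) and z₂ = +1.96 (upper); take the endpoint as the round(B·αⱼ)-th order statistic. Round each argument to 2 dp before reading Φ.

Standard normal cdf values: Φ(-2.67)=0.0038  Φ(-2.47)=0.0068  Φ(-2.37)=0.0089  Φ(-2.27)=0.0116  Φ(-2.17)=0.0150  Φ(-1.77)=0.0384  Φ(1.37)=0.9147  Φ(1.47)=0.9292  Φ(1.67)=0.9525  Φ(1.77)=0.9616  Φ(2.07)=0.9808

(7.25, 14.58)

Lower: z₀ + z₁ = -0.116 + (-1.960) = -2.076; 1 − a(z₀+z₁) = 1 − (-0.017)(-2.076) = 0.9647; argument = -0.116 + (-2.076)/0.9647 = -2.2679 → -2.27.
α₁ = Φ(-2.27) = 0.0116; rank = round(500 × 0.0116) = 6; θ*₍6₎ = 7.25.
Upper: z₀ + z₂ = 1.844; 1 − a(z₀+z₂) = 1.0313; argument = 1.6720 → 1.67; α₂ = 0.9525; rank = 476; θ*₍476₎ = 14.58.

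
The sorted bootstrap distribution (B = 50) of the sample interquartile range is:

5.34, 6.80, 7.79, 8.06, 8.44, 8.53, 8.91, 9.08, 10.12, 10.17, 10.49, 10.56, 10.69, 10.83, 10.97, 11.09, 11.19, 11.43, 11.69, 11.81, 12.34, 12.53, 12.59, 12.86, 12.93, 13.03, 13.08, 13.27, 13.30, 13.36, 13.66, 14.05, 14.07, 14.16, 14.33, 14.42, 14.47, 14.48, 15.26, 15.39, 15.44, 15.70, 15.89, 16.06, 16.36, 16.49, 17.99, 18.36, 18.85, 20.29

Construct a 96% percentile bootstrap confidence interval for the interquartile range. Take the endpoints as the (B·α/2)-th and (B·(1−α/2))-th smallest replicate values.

(5.34, 18.85)

α = 0.04; lower rank = 50 × 0.020 = 1; upper rank = 50 × 0.980 = 49.
The 1st smallest replicate is 5.34; the 49th is 18.85.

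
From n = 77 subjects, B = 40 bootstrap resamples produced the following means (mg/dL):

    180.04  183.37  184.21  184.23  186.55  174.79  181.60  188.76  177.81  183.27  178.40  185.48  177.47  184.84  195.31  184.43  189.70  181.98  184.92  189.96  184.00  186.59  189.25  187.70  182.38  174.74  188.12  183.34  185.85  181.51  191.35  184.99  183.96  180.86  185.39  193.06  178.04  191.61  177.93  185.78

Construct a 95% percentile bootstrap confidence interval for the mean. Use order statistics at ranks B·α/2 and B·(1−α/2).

Sorted replicates: 174.74, 174.79, 177.47, 177.81, 177.93, 178.04, 178.40, 180.04, 180.86, 181.51, 181.60, 181.98, 182.38, 183.27, 183.34, 183.37, 183.96, 184.00, 184.21, 184.23, 184.43, 184.84, 184.92, 184.99, 185.39, 185.48, 185.78, 185.85, 186.55, 186.59, 187.70, 188.12, 188.76, 189.25, 189.70, 189.96, 191.35, 191.61, 193.06, 195.31
α = 0.05; lower rank = 40 × 0.025 = 1; upper rank = 40 × 0.975 = 39.
The 1st smallest replicate is 174.74; the 39th is 193.06.

(174.74, 193.06)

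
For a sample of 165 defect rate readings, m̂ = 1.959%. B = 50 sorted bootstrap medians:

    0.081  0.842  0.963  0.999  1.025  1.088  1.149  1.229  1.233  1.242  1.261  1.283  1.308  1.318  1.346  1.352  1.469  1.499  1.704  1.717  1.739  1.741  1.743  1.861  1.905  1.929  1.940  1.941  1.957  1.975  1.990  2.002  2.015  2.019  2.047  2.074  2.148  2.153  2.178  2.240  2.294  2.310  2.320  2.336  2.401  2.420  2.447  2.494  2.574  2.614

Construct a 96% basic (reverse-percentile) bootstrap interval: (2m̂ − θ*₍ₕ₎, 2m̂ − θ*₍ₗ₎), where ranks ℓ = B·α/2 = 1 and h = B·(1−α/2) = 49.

(1.344, 3.837)

Percentile endpoints at ranks 1 and 49: θ*₍1₎ = 0.081, θ*₍49₎ = 2.574.
Basic interval reflects these around m̂:
  lower = 2 × 1.959 − 2.574 = 1.344
  upper = 2 × 1.959 − 0.081 = 3.837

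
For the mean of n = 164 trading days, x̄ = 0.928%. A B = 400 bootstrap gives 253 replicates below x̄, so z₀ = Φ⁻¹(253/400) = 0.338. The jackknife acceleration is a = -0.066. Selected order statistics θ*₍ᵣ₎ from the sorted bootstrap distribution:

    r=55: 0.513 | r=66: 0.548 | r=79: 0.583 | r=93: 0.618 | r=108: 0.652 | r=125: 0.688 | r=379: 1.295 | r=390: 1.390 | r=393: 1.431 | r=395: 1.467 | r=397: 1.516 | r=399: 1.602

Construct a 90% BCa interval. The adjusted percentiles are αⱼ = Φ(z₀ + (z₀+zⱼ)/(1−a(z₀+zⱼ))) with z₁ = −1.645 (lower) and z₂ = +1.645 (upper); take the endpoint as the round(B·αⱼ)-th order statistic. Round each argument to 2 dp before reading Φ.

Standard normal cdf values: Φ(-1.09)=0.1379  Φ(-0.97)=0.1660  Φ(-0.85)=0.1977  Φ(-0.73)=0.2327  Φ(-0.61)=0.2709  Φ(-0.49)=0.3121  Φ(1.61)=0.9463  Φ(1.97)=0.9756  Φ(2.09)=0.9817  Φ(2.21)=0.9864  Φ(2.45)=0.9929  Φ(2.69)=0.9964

(0.513, 1.431)

Lower: z₀ + z₁ = 0.338 + (-1.645) = -1.307; 1 − a(z₀+z₁) = 1 − (-0.066)(-1.307) = 0.9137; argument = 0.338 + (-1.307)/0.9137 = -1.0924 → -1.09.
α₁ = Φ(-1.09) = 0.1379; rank = round(400 × 0.1379) = 55; θ*₍55₎ = 0.513.
Upper: z₀ + z₂ = 1.983; 1 − a(z₀+z₂) = 1.1309; argument = 2.0915 → 2.09; α₂ = 0.9817; rank = 393; θ*₍393₎ = 1.431.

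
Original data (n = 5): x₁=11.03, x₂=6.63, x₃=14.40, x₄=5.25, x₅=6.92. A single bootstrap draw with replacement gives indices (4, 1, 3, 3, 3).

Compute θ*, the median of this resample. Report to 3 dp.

Resample values: 5.25, 11.03, 14.40, 14.40, 14.40.
Sorted: 5.25, 11.03, 14.40, 14.40, 14.40
Median = middle value = 14.400

θ* = 14.400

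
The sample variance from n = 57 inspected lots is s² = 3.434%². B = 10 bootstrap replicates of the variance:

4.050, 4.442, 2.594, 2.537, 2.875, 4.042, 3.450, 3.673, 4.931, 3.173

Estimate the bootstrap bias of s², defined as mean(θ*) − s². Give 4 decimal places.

bias = +0.1427

mean(θ*) = (4.050 + 4.442 + 2.594 + 2.537 + 2.875 + 4.042 + 3.450 + 3.673 + 4.931 + 3.173) / 10 = 3.57670
bias = 3.57670 − 3.434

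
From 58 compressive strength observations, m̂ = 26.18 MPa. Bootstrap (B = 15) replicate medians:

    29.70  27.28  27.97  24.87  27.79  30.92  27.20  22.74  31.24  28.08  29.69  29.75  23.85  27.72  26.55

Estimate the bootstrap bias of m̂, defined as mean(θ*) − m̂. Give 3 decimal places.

mean(θ*) = (29.70 + 27.28 + 27.97 + 24.87 + 27.79 + 30.92 + 27.20 + 22.74 + 31.24 + 28.08 + 29.69 + 29.75 + 23.85 + 27.72 + 26.55) / 15 = 27.6900
bias = 27.6900 − 26.18

bias = +1.510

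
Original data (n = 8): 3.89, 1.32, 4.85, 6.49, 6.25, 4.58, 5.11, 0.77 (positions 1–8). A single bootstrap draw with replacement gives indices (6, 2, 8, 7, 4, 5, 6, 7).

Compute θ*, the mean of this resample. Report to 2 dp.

Resample values: 4.58, 1.32, 0.77, 5.11, 6.49, 6.25, 4.58, 5.11.
Mean = (4.58 + 1.32 + 0.77 + 5.11 + 6.49 + 6.25 + 4.58 + 5.11) / 8 = 34.210 / 8 = 4.28

θ* = 4.28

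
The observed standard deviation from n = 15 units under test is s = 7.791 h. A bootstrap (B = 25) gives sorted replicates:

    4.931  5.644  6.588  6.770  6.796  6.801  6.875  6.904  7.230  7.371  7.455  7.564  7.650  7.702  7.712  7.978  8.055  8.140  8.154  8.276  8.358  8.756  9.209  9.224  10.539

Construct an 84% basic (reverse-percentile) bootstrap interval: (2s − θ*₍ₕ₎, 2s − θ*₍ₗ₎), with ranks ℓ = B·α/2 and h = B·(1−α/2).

(6.373, 9.938)

Percentile endpoints at ranks 2 and 23: θ*₍2₎ = 5.644, θ*₍23₎ = 9.209.
Basic interval reflects these around s:
  lower = 2 × 7.791 − 9.209 = 6.373
  upper = 2 × 7.791 − 5.644 = 9.938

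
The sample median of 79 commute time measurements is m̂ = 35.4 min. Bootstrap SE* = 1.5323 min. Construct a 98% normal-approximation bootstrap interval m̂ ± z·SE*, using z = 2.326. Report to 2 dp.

Margin = 2.326 × 1.5323 = 3.564
Interval: 35.4 ± 3.564

(31.84, 38.96)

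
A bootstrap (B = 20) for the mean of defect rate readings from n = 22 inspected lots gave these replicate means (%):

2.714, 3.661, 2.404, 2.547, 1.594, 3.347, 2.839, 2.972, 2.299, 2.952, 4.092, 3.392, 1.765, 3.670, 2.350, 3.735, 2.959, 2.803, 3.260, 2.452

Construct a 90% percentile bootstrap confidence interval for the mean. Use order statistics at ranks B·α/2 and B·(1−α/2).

(1.594, 3.735)

Sorted replicates: 1.594, 1.765, 2.299, 2.350, 2.404, 2.452, 2.547, 2.714, 2.803, 2.839, 2.952, 2.959, 2.972, 3.260, 3.347, 3.392, 3.661, 3.670, 3.735, 4.092
α = 0.10; lower rank = 20 × 0.050 = 1; upper rank = 20 × 0.950 = 19.
The 1st smallest replicate is 1.594; the 19th is 3.735.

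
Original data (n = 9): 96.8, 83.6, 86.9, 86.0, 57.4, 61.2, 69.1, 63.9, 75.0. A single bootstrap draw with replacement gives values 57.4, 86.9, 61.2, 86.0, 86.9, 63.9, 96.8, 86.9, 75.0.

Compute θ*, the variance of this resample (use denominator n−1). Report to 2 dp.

θ* = 196.17

Mean = 77.8889; sum of squared deviations = 1569.3689
s² = 1569.3689 / 8 = 196.1711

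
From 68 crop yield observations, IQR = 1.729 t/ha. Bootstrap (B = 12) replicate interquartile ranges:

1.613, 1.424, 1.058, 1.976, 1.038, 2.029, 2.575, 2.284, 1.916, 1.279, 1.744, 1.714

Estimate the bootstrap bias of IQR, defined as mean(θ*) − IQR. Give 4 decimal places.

mean(θ*) = (1.613 + 1.424 + 1.058 + 1.976 + 1.038 + 2.029 + 2.575 + 2.284 + 1.916 + 1.279 + 1.744 + 1.714) / 12 = 1.72083
bias = 1.72083 − 1.729

bias = −0.0082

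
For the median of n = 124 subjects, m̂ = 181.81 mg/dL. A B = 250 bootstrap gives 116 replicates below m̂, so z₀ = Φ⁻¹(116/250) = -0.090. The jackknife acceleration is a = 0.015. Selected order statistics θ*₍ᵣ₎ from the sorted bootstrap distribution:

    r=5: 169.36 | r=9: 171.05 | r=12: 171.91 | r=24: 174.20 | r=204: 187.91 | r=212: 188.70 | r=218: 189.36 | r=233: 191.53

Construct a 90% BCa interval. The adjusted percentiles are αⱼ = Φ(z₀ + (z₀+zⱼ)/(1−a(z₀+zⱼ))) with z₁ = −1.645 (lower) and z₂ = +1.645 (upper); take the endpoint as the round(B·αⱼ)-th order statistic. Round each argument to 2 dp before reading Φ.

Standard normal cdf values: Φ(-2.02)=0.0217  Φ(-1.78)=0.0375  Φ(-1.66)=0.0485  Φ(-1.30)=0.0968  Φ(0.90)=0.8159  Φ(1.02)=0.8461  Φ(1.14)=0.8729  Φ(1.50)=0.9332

Lower: z₀ + z₁ = -0.090 + (-1.645) = -1.735; 1 − a(z₀+z₁) = 1 − (0.015)(-1.735) = 1.0260; argument = -0.090 + (-1.735)/1.0260 = -1.7810 → -1.78.
α₁ = Φ(-1.78) = 0.0375; rank = round(250 × 0.0375) = 9; θ*₍9₎ = 171.05.
Upper: z₀ + z₂ = 1.555; 1 − a(z₀+z₂) = 0.9767; argument = 1.5021 → 1.50; α₂ = 0.9332; rank = 233; θ*₍233₎ = 191.53.

(171.05, 191.53)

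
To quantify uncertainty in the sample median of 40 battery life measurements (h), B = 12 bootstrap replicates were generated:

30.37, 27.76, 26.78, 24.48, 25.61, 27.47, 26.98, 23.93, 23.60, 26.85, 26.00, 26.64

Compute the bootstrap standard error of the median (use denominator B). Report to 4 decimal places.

Bootstrap SE is the standard deviation of the 12 replicate medians.
Mean of replicates: (30.37 + 27.76 + 26.78 + 24.48 + 25.61 + 27.47 + 26.98 + 23.93 + 23.60 + 26.85 + 26.00 + 26.64) / 12 = 316.47000 / 12 = 26.37250
Sum of squared deviations: (+3.99750)² + (+1.38750)² + (+0.40750)² + (−1.89250)² + (−0.76250)² + (+1.09750)² + (+0.60750)² + (−2.44250)² + (−2.77250)² + (+0.47750)² + (−0.37250)² + (+0.26750)² = 37.89863
Variance = 37.89863 / 12 = 3.15822
SE* = √3.15822

SE* = 1.7771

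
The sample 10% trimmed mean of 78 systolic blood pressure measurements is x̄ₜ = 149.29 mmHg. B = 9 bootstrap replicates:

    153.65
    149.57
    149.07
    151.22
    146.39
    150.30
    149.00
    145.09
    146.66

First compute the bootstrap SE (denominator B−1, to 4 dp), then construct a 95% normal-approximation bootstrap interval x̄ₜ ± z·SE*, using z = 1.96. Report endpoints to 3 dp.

(144.098, 154.482)

Mean of replicates = 148.9944; sum of squared deviations = 56.1462; SE* = √(56.1462/8) = 2.6492
Margin = 1.96 × 2.6492 = 5.1924
Interval: 149.29 ± 5.1924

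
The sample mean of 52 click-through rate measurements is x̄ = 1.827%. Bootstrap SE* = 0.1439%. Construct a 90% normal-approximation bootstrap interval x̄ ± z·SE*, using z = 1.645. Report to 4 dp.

(1.5903, 2.0637)

Margin = 1.645 × 0.1439 = 0.23672
Interval: 1.827 ± 0.23672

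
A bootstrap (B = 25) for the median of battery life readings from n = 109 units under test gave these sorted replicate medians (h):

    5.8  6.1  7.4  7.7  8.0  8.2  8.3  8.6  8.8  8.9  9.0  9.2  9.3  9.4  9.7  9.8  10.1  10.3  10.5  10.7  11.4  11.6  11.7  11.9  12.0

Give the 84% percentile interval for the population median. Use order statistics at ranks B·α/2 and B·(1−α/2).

α = 0.16; lower rank = 25 × 0.080 = 2; upper rank = 25 × 0.920 = 23.
The 2nd smallest replicate is 6.1; the 23rd is 11.7.

(6.1, 11.7)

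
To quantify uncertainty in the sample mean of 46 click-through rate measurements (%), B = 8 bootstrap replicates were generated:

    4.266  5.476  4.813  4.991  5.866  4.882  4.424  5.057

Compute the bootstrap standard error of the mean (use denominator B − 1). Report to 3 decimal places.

SE* = 0.520

Bootstrap SE is the standard deviation of the 8 replicate means.
Mean of replicates: (4.266 + 5.476 + 4.813 + 4.991 + 5.866 + 4.882 + 4.424 + 5.057) / 8 = 39.7750 / 8 = 4.9719
Sum of squared deviations: (−0.7059)² + (+0.5041)² + (−0.1589)² + (+0.0191)² + (+0.8941)² + (−0.0899)² + (−0.5479)² + (+0.0851)² = 1.8930
Variance = 1.8930 / 7 = 0.2704
SE* = √0.2704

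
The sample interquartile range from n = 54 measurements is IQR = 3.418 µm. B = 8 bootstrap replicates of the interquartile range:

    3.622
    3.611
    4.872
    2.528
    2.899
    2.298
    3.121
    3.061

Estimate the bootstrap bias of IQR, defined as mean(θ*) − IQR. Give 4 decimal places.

bias = −0.1665

mean(θ*) = (3.622 + 3.611 + 4.872 + 2.528 + 2.899 + 2.298 + 3.121 + 3.061) / 8 = 3.25150
bias = 3.25150 − 3.418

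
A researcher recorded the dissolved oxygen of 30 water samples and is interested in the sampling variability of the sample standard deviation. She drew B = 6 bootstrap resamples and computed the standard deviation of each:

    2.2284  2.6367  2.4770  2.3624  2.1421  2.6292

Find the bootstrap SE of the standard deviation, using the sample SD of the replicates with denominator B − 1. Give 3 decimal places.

Bootstrap SE is the standard deviation of the 6 replicate standard deviations.
Mean of replicates: (2.2284 + 2.6367 + 2.4770 + 2.3624 + 2.1421 + 2.6292) / 6 = 14.47580 / 6 = 2.41263
Sum of squared deviations: (−0.18423)² + (+0.22407)² + (+0.06437)² + (−0.05023)² + (−0.27053)² + (+0.21657)² = 0.21090
Variance = 0.21090 / 5 = 0.04218
SE* = √0.04218

SE* = 0.205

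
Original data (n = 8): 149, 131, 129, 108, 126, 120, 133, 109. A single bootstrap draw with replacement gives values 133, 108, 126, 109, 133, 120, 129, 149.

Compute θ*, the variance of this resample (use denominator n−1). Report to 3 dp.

Mean = 125.8750; sum of squared deviations = 1284.8750
s² = 1284.8750 / 7 = 183.5536

θ* = 183.554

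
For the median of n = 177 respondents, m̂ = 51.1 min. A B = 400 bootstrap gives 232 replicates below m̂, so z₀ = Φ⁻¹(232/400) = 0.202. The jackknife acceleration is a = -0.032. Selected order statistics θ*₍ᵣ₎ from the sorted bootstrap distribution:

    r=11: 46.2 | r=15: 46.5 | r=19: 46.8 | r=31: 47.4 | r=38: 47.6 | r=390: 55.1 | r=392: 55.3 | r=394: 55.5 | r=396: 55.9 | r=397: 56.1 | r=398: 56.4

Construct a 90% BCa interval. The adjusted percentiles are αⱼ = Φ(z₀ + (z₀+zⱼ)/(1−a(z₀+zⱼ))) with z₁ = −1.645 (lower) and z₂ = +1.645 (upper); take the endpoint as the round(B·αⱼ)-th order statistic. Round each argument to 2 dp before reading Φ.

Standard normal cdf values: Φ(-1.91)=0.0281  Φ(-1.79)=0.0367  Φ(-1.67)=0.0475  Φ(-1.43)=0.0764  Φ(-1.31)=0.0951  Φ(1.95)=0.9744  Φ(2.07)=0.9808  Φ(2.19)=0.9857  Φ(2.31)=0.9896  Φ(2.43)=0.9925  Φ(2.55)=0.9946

(47.6, 55.1)

Lower: z₀ + z₁ = 0.202 + (-1.645) = -1.443; 1 − a(z₀+z₁) = 1 − (-0.032)(-1.443) = 0.9538; argument = 0.202 + (-1.443)/0.9538 = -1.3109 → -1.31.
α₁ = Φ(-1.31) = 0.0951; rank = round(400 × 0.0951) = 38; θ*₍38₎ = 47.6.
Upper: z₀ + z₂ = 1.847; 1 − a(z₀+z₂) = 1.0591; argument = 1.9459 → 1.95; α₂ = 0.9744; rank = 390; θ*₍390₎ = 55.1.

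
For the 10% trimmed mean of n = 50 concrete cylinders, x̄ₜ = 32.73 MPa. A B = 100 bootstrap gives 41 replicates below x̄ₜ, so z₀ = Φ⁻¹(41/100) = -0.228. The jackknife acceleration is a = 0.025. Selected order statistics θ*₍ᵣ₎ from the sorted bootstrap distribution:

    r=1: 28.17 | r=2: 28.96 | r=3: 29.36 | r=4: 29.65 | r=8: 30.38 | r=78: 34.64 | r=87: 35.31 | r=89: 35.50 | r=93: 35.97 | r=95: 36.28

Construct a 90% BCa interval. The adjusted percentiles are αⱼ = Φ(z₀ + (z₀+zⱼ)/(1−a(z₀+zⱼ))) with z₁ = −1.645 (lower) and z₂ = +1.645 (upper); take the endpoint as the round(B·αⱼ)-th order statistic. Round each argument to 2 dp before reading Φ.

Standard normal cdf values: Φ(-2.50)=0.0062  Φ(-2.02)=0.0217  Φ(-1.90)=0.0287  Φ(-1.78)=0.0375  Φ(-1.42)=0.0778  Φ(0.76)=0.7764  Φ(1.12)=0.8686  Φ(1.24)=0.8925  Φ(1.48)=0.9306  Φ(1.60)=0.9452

Lower: z₀ + z₁ = -0.228 + (-1.645) = -1.873; 1 − a(z₀+z₁) = 1 − (0.025)(-1.873) = 1.0468; argument = -0.228 + (-1.873)/1.0468 = -2.0172 → -2.02.
α₁ = Φ(-2.02) = 0.0217; rank = round(100 × 0.0217) = 2; θ*₍2₎ = 28.96.
Upper: z₀ + z₂ = 1.417; 1 − a(z₀+z₂) = 0.9646; argument = 1.2410 → 1.24; α₂ = 0.8925; rank = 89; θ*₍89₎ = 35.50.

(28.96, 35.50)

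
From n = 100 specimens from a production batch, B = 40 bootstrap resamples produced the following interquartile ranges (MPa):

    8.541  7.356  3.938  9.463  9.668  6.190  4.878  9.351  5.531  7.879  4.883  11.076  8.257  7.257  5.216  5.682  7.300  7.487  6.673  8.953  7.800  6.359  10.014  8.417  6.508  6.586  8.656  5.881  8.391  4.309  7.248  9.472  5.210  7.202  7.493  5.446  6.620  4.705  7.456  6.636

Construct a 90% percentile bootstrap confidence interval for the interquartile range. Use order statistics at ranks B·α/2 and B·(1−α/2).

(4.309, 9.668)

Sorted replicates: 3.938, 4.309, 4.705, 4.878, 4.883, 5.210, 5.216, 5.446, 5.531, 5.682, 5.881, 6.190, 6.359, 6.508, 6.586, 6.620, 6.636, 6.673, 7.202, 7.248, 7.257, 7.300, 7.356, 7.456, 7.487, 7.493, 7.800, 7.879, 8.257, 8.391, 8.417, 8.541, 8.656, 8.953, 9.351, 9.463, 9.472, 9.668, 10.014, 11.076
α = 0.10; lower rank = 40 × 0.050 = 2; upper rank = 40 × 0.950 = 38.
The 2nd smallest replicate is 4.309; the 38th is 9.668.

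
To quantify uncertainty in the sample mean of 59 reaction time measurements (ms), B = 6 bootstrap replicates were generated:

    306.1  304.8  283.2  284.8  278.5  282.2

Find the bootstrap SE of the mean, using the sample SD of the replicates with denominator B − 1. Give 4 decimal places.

Bootstrap SE is the standard deviation of the 6 replicate means.
Mean of replicates: (306.1 + 304.8 + 283.2 + 284.8 + 278.5 + 282.2) / 6 = 1739.60000 / 6 = 289.93333
Sum of squared deviations: (+16.16667)² + (+14.86667)² + (−6.73333)² + (−5.13333)² + (−11.43333)² + (−7.73333)² = 744.59333
Variance = 744.59333 / 5 = 148.91867
SE* = √148.91867

SE* = 12.2032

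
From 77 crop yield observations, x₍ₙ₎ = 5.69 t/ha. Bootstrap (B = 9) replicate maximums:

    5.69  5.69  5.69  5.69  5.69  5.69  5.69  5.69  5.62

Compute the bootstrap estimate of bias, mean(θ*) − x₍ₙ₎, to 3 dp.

mean(θ*) = (5.69 + 5.69 + 5.69 + 5.69 + 5.69 + 5.69 + 5.69 + 5.69 + 5.62) / 9 = 5.6822
bias = 5.6822 − 5.69

bias = −0.008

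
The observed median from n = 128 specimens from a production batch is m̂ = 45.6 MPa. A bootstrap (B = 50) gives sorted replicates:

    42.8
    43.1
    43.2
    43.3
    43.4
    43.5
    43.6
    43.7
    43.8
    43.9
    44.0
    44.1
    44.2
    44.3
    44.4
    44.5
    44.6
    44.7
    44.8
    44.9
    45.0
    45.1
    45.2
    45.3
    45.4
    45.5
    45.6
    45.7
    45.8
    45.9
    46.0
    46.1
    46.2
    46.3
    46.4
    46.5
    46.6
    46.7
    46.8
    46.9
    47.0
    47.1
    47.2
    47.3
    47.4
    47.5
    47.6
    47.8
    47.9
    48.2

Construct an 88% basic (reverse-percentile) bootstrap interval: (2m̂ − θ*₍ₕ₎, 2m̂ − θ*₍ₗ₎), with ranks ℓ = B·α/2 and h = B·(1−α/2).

(43.6, 48.0)

Percentile endpoints at ranks 3 and 47: θ*₍3₎ = 43.2, θ*₍47₎ = 47.6.
Basic interval reflects these around m̂:
  lower = 2 × 45.6 − 47.6 = 43.6
  upper = 2 × 45.6 − 43.2 = 48.0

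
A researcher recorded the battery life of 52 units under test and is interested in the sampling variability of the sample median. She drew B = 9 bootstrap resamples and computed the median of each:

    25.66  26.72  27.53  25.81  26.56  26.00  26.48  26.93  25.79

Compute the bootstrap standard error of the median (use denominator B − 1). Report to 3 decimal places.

SE* = 0.624

Bootstrap SE is the standard deviation of the 9 replicate medians.
Mean of replicates: (25.66 + 26.72 + 27.53 + 25.81 + 26.56 + 26.00 + 26.48 + 26.93 + 25.79) / 9 = 237.4800 / 9 = 26.3867
Sum of squared deviations: (−0.7267)² + (+0.3333)² + (+1.1433)² + (−0.5767)² + (+0.1733)² + (−0.3867)² + (+0.0933)² + (+0.5433)² + (−0.5967)² = 3.1184
Variance = 3.1184 / 8 = 0.3898
SE* = √0.3898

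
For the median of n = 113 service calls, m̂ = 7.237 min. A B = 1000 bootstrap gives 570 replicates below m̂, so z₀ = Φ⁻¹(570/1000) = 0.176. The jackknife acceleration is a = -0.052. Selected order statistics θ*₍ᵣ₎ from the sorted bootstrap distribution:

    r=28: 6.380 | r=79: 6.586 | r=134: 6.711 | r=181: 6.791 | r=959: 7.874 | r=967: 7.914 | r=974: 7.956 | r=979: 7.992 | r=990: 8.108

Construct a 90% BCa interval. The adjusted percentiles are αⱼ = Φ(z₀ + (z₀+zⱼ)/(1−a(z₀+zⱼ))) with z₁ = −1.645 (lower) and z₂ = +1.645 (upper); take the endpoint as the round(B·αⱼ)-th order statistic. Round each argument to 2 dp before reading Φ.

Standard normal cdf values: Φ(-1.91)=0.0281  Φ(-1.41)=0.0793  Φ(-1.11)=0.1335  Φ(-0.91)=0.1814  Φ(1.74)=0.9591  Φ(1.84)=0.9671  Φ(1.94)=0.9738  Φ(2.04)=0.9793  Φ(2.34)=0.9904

Lower: z₀ + z₁ = 0.176 + (-1.645) = -1.469; 1 − a(z₀+z₁) = 1 − (-0.052)(-1.469) = 0.9236; argument = 0.176 + (-1.469)/0.9236 = -1.4145 → -1.41.
α₁ = Φ(-1.41) = 0.0793; rank = round(1000 × 0.0793) = 79; θ*₍79₎ = 6.586.
Upper: z₀ + z₂ = 1.821; 1 − a(z₀+z₂) = 1.0947; argument = 1.8395 → 1.84; α₂ = 0.9671; rank = 967; θ*₍967₎ = 7.914.

(6.586, 7.914)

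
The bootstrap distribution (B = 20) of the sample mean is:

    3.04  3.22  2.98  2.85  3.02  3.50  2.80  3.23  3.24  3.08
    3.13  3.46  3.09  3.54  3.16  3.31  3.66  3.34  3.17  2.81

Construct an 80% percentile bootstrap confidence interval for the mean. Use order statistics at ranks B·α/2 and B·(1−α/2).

(2.81, 3.50)

Sorted replicates: 2.80, 2.81, 2.85, 2.98, 3.02, 3.04, 3.08, 3.09, 3.13, 3.16, 3.17, 3.22, 3.23, 3.24, 3.31, 3.34, 3.46, 3.50, 3.54, 3.66
α = 0.20; lower rank = 20 × 0.100 = 2; upper rank = 20 × 0.900 = 18.
The 2nd smallest replicate is 2.81; the 18th is 3.50.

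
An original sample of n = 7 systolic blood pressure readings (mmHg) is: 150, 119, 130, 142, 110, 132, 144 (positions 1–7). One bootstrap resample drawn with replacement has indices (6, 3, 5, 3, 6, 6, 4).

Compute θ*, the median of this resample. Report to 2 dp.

Resample values: 132, 130, 110, 130, 132, 132, 142.
Sorted: 110, 130, 130, 132, 132, 132, 142
Median = middle value = 132.00

θ* = 132.00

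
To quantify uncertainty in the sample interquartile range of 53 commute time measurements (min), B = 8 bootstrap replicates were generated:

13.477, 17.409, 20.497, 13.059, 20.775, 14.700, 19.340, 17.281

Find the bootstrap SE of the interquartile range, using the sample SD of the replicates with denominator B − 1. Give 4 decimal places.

SE* = 3.0566

Bootstrap SE is the standard deviation of the 8 replicate interquartile ranges.
Mean of replicates: (13.477 + 17.409 + 20.497 + 13.059 + 20.775 + 14.700 + 19.340 + 17.281) / 8 = 136.53800 / 8 = 17.06725
Sum of squared deviations: (−3.59025)² + (+0.34175)² + (+3.42975)² + (−4.00825)² + (+3.70775)² + (−2.36725)² + (+2.27275)² + (+0.21375)² = 65.39831
Variance = 65.39831 / 7 = 9.34262
SE* = √9.34262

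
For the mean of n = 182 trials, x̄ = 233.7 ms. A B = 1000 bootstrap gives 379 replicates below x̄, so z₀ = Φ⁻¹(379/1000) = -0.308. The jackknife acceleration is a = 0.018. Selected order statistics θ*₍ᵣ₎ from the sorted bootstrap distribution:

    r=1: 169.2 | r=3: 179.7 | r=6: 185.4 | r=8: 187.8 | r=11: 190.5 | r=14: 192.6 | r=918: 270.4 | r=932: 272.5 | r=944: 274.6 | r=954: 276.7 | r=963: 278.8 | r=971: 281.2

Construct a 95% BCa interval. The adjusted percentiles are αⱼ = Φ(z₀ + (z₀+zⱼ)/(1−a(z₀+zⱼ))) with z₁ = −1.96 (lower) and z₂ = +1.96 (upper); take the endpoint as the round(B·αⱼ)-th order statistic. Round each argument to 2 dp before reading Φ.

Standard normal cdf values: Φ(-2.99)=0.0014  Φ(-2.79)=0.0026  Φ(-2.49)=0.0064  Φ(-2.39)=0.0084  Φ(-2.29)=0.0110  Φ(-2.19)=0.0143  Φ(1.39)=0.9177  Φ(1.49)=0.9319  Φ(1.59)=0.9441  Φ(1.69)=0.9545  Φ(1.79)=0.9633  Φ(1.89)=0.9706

Lower: z₀ + z₁ = -0.308 + (-1.960) = -2.268; 1 − a(z₀+z₁) = 1 − (0.018)(-2.268) = 1.0408; argument = -0.308 + (-2.268)/1.0408 = -2.4870 → -2.49.
α₁ = Φ(-2.49) = 0.0064; rank = round(1000 × 0.0064) = 6; θ*₍6₎ = 185.4.
Upper: z₀ + z₂ = 1.652; 1 − a(z₀+z₂) = 0.9703; argument = 1.3946 → 1.39; α₂ = 0.9177; rank = 918; θ*₍918₎ = 270.4.

(185.4, 270.4)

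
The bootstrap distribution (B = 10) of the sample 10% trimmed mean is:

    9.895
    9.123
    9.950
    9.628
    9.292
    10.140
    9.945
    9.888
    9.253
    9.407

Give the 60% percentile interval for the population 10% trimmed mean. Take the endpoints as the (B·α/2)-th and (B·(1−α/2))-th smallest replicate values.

(9.253, 9.945)

Sorted replicates: 9.123, 9.253, 9.292, 9.407, 9.628, 9.888, 9.895, 9.945, 9.950, 10.140
α = 0.40; lower rank = 10 × 0.200 = 2; upper rank = 10 × 0.800 = 8.
The 2nd smallest replicate is 9.253; the 8th is 9.945.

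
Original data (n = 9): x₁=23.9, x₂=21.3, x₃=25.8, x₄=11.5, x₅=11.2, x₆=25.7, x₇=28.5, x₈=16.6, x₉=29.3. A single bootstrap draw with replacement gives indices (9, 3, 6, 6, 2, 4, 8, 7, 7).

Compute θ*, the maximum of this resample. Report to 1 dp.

θ* = 29.3

Resample values: 29.3, 25.8, 25.7, 25.7, 21.3, 11.5, 16.6, 28.5, 28.5.
Maximum = 29.3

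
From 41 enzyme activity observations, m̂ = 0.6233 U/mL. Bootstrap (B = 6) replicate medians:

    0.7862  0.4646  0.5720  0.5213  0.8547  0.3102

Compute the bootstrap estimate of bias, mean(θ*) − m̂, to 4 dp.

mean(θ*) = (0.7862 + 0.4646 + 0.5720 + 0.5213 + 0.8547 + 0.3102) / 6 = 0.58483
bias = 0.58483 − 0.6233

bias = −0.0385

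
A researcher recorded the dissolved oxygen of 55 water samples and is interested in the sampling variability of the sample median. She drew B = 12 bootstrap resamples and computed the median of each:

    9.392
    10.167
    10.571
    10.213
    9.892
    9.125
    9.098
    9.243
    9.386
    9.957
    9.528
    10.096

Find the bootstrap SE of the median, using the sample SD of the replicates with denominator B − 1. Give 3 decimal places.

SE* = 0.488

Bootstrap SE is the standard deviation of the 12 replicate medians.
Mean of replicates: (9.392 + 10.167 + 10.571 + 10.213 + 9.892 + 9.125 + 9.098 + 9.243 + 9.386 + 9.957 + 9.528 + 10.096) / 12 = 116.6680 / 12 = 9.7223
Sum of squared deviations: (−0.3303)² + (+0.4447)² + (+0.8487)² + (+0.4907)² + (+0.1697)² + (−0.5973)² + (−0.6243)² + (−0.4793)² + (−0.3363)² + (+0.2347)² + (−0.1943)² + (+0.3737)² = 2.6186
Variance = 2.6186 / 11 = 0.2381
SE* = √0.2381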